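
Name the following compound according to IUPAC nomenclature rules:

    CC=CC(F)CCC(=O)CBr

1-bromo-5-fluorooct-6-en-2-one

Counting along the main chain through the carbonyl and the multiple bond gives 8 carbons: the parent is octane.
A ketone (C=O on an internal carbon) is the principal characteristic group, giving the suffix -one.
There is one C=C double bond, indicated by the ending -ene.
The numbering direction is chosen so that numbering from this end puts the carbonyl group at C-2 rather than C-7.
With this numbering: the carbonyl at C-2; the double bond between C-6 and C-7; a bromo group at C-1; a fluoro group at C-5.
The substituents are ordered alphabetically, ignoring any di-/tri- multipliers.
Assembling the pieces gives 1-bromo-5-fluorooct-6-en-2-one.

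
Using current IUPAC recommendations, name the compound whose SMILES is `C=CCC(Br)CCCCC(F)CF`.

The longest chain bearing the multiple bond is 10 carbons long (decane).
The chain contains a C=C double bond, so the unsaturation ending is -ene.
Choose the numbering such that numbering from this end puts the double bond at C-1 rather than C-9.
This places the double bond between C-1 and C-2; a bromo group at C-4; fluoro groups at C-9 and C-10.
Substituent prefixes are cited in alphabetical order (multiplying prefixes like di-/tri- are ignored for ordering).
The name is 4-bromo-9,10-difluorodec-1-ene.

4-bromo-9,10-difluorodec-1-ene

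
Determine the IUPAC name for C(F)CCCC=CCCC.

The longest chain bearing the multiple bond is 9 carbons long (nonane).
A C=C double bond in the chain gives the infix -ene-.
The numbering direction is chosen so that numbering from this end puts the double bond at C-4 rather than C-5.
This places the double bond between C-4 and C-5; a fluoro group at C-9.
The name is 9-fluoronon-4-ene.

9-fluoronon-4-ene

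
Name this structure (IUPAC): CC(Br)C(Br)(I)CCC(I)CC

2,3-dibromo-3,6-diiodooctane

The longest carbon chain is 8 atoms: the parent is octane.
Choose the numbering such that the substituent locant set {2,3,3,6} is lower than {3,6,6,7} at the first point of difference.
This places bromo groups at C-2 and C-3; iodo groups at C-3 and C-6.
Substituent prefixes are cited in alphabetical order (multiplying prefixes like di-/tri- are ignored for ordering).
Assembling the pieces gives 2,3-dibromo-3,6-diiodooctane.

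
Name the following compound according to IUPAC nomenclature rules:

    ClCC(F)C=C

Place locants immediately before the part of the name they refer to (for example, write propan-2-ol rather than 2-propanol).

Counting along the main chain through the multiple bond gives 4 carbons: the parent is butane.
The chain contains a C=C double bond, so the unsaturation ending is -ene.
Number the chain so that numbering from this end puts the double bond at C-1 rather than C-3.
With this numbering: the double bond between C-1 and C-2; a chloro group at C-4; a fluoro group at C-3.
Substituent prefixes are cited in alphabetical order (multiplying prefixes like di-/tri- are ignored for ordering).
Assembling the pieces gives 4-chloro-3-fluorobut-1-ene.

4-chloro-3-fluorobut-1-ene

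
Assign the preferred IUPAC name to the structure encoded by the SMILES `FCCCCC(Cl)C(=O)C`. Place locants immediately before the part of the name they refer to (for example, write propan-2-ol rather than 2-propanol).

The longest chain bearing the carbonyl is 7 carbons long (heptane).
The highest-priority functional group is a ketone (C=O on an internal carbon), so the name ends in -one.
The numbering direction is chosen so that numbering from this end puts the carbonyl group at C-2 rather than C-6.
With this numbering: the carbonyl at C-2; a chloro group at C-3; a fluoro group at C-7.
Prefixes are listed alphabetically: chloro, fluoro.
The name is 3-chloro-7-fluoroheptan-2-one.

3-chloro-7-fluoroheptan-2-one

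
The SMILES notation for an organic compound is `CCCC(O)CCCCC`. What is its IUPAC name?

nonan-4-ol

Counting along the main chain through the –OH group gives 9 carbons: the parent is nonane.
The principal characteristic group is an alcohol (–OH), named with the suffix -ol.
The numbering direction is chosen so that numbering from this end puts the hydroxyl group at C-4 rather than C-6.
That gives the hydroxyl at C-4.
Putting it together: nonan-4-ol.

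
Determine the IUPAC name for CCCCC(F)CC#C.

4-fluorooct-1-yne

Counting along the main chain through the multiple bond gives 8 carbons: the parent is octane.
A C≡C triple bond in the chain gives the infix -yne-.
Choose the numbering such that numbering from this end puts the triple bond at C-1 rather than C-7.
This places the triple bond between C-1 and C-2; a fluoro group at C-4.
Assembling the pieces gives 4-fluorooct-1-yne.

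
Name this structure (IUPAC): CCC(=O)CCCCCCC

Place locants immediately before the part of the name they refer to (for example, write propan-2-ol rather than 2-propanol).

Counting along the main chain through the carbonyl gives 10 carbons: the parent is decane.
The highest-priority functional group is a ketone (C=O on an internal carbon), so the name ends in -one.
Choose the numbering such that numbering from this end puts the carbonyl group at C-3 rather than C-8.
With this numbering: the carbonyl at C-3.
The name is decan-3-one.

decan-3-one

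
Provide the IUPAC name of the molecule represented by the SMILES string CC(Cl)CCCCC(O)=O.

6-chloroheptanoic acid

The longest chain bearing the –COOH group is 7 carbons long (heptane).
A carboxylic acid (terminal –COOH) is the principal characteristic group, giving the suffix -oic acid.
The numbering direction is chosen so that the carboxylic acid carbon is C-1 by definition.
With this numbering: a chloro group at C-6.
Assembling the pieces gives 6-chloroheptanoic acid.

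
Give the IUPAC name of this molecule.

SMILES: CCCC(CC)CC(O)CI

The longest chain bearing the –OH group is 7 carbons long (heptane).
An alcohol (–OH) is the principal characteristic group, giving the suffix -ol.
The numbering direction is chosen so that numbering from this end puts the hydroxyl group at C-2 rather than C-6.
With this numbering: the hydroxyl at C-2; an ethyl group at C-4; an iodo group at C-1.
Prefixes are listed alphabetically: ethyl, iodo.
The name is 4-ethyl-1-iodoheptan-2-ol.

4-ethyl-1-iodoheptan-2-ol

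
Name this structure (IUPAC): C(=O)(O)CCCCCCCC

nonanoic acid

The longest carbon chain that includes the –COOH group has 9 carbons, so the parent hydride is nonane.
A carboxylic acid (terminal –COOH) is the principal characteristic group, giving the suffix -oic acid.
Number the chain so that the carboxylic acid carbon is C-1 by definition.
The name is nonanoic acid.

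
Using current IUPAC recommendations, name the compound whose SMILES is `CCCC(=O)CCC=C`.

oct-7-en-4-one

The longest carbon chain that includes the carbonyl and the multiple bond has 8 carbons, so the parent hydride is octane.
The highest-priority functional group is a ketone (C=O on an internal carbon), so the name ends in -one.
The chain contains a C=C double bond, so the unsaturation ending is -ene.
Choose the numbering such that numbering from this end puts the carbonyl group at C-4 rather than C-5.
That gives the carbonyl at C-4; the double bond between C-7 and C-8.
Putting it together: oct-7-en-4-one.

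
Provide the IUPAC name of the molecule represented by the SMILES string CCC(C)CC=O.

3-methylpentanal

Counting along the main chain through the –CHO group gives 5 carbons: the parent is pentane.
The highest-priority functional group is an aldehyde (terminal –CHO), so the name ends in -al.
Number the chain so that the aldehyde carbon is C-1 by definition.
That gives a methyl group at C-3.
The name is 3-methylpentanal.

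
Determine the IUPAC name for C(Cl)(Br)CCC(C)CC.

1-bromo-1-chloro-4-methylhexane

The parent chain contains 6 carbons (hexane).
Choose the numbering such that the substituent locant set {1,1,4} is lower than {3,6,6} at the first point of difference.
This places a bromo group at C-1; a chloro group at C-1; a methyl group at C-4.
Substituent prefixes are cited in alphabetical order (multiplying prefixes like di-/tri- are ignored for ordering).
The name is 1-bromo-1-chloro-4-methylhexane.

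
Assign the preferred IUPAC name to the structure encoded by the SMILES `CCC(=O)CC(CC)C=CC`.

The longest chain bearing the carbonyl and the multiple bond is 8 carbons long (octane).
The principal characteristic group is a ketone (C=O on an internal carbon), named with the suffix -one.
A C=C double bond in the chain gives the infix -ene-.
Number the chain so that numbering from this end puts the carbonyl group at C-3 rather than C-6.
This places the carbonyl at C-3; the double bond between C-6 and C-7; an ethyl group at C-5.
The name is 5-ethyloct-6-en-3-one.

5-ethyloct-6-en-3-one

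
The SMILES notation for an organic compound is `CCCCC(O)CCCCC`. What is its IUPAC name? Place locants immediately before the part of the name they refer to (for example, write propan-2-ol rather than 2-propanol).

The longest carbon chain that includes the –OH group has 10 carbons, so the parent hydride is decane.
The principal characteristic group is an alcohol (–OH), named with the suffix -ol.
Number the chain so that numbering from this end puts the hydroxyl group at C-5 rather than C-6.
This places the hydroxyl at C-5.
Putting it together: decan-5-ol.

decan-5-ol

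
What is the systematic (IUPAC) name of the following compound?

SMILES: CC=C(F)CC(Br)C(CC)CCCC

The longest chain bearing the multiple bond is 10 carbons long (decane).
The chain contains a C=C double bond, so the unsaturation ending is -ene.
Choose the numbering such that numbering from this end puts the double bond at C-2 rather than C-8.
That gives the double bond between C-2 and C-3; a bromo group at C-5; an ethyl group at C-6; a fluoro group at C-3.
The substituents are ordered alphabetically, ignoring any di-/tri- multipliers.
The name is 5-bromo-6-ethyl-3-fluorodec-2-ene.

5-bromo-6-ethyl-3-fluorodec-2-ene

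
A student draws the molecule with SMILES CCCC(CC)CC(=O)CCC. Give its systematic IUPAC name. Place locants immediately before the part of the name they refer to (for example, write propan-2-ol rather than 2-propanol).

6-ethylnonan-4-one

The longest chain bearing the carbonyl is 9 carbons long (nonane).
A ketone (C=O on an internal carbon) is the principal characteristic group, giving the suffix -one.
Choose the numbering such that numbering from this end puts the carbonyl group at C-4 rather than C-6.
That gives the carbonyl at C-4; an ethyl group at C-6.
Assembling the pieces gives 6-ethylnonan-4-one.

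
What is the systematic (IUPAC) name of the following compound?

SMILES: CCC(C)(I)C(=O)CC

4-iodo-4-methylhexan-3-one

Counting along the main chain through the carbonyl gives 6 carbons: the parent is hexane.
The principal characteristic group is a ketone (C=O on an internal carbon), named with the suffix -one.
Choose the numbering such that numbering from this end puts the carbonyl group at C-3 rather than C-4.
This places the carbonyl at C-3; an iodo group at C-4; a methyl group at C-4.
Prefixes are listed alphabetically: iodo, methyl.
Assembling the pieces gives 4-iodo-4-methylhexan-3-one.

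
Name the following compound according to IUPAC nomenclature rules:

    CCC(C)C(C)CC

3,4-dimethylhexane

The parent chain contains 6 carbons (hexane).
Numbering from either end gives identical locants here.
This places methyl groups at C-3 and C-4.
The name is 3,4-dimethylhexane.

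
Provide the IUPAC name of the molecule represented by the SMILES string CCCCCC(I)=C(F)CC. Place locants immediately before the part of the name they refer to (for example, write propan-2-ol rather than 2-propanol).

The longest chain bearing the multiple bond is 9 carbons long (nonane).
There is one C=C double bond, indicated by the ending -ene.
Choose the numbering such that numbering from this end puts the double bond at C-3 rather than C-6.
This places the double bond between C-3 and C-4; a fluoro group at C-3; an iodo group at C-4.
Substituent prefixes are cited in alphabetical order (multiplying prefixes like di-/tri- are ignored for ordering).
Assembling the pieces gives 3-fluoro-4-iodonon-3-ene.

3-fluoro-4-iodonon-3-ene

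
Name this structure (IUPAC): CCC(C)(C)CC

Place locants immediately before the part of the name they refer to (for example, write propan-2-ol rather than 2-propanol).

3,3-dimethylpentane

The parent chain contains 5 carbons (pentane).
Both numbering directions give the same locant set; either may be used.
This places two methyl groups at C-3.
The name is 3,3-dimethylpentane.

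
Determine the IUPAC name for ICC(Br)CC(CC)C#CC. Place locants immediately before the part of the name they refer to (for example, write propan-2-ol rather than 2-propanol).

The longest chain bearing the multiple bond is 7 carbons long (heptane).
The chain contains a C≡C triple bond, so the unsaturation ending is -yne.
The numbering direction is chosen so that numbering from this end puts the triple bond at C-2 rather than C-5.
This places the triple bond between C-2 and C-3; a bromo group at C-6; an ethyl group at C-4; an iodo group at C-7.
Prefixes are listed alphabetically: bromo, ethyl, iodo.
Assembling the pieces gives 6-bromo-4-ethyl-7-iodohept-2-yne.

6-bromo-4-ethyl-7-iodohept-2-yne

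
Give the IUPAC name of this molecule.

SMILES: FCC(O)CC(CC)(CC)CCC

4,4-diethyl-1-fluoroheptan-2-ol

The longest chain bearing the –OH group is 7 carbons long (heptane).
An alcohol (–OH) is the principal characteristic group, giving the suffix -ol.
Choose the numbering such that numbering from this end puts the hydroxyl group at C-2 rather than C-6.
That gives the hydroxyl at C-2; two ethyl groups at C-4; a fluoro group at C-1.
The substituents are ordered alphabetically, ignoring any di-/tri- multipliers.
Putting it together: 4,4-diethyl-1-fluoroheptan-2-ol.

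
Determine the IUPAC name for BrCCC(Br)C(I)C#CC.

The longest chain bearing the multiple bond is 7 carbons long (heptane).
A C≡C triple bond in the chain gives the infix -yne-.
Choose the numbering such that numbering from this end puts the triple bond at C-2 rather than C-5.
That gives the triple bond between C-2 and C-3; bromo groups at C-5 and C-7; an iodo group at C-4.
Prefixes are listed alphabetically: bromo, iodo.
Assembling the pieces gives 5,7-dibromo-4-iodohept-2-yne.

5,7-dibromo-4-iodohept-2-yne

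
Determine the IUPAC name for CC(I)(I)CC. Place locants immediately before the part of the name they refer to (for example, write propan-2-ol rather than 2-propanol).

2,2-diiodobutane

The longest continuous carbon chain has 4 atoms, so the parent hydride is butane.
The numbering direction is chosen so that the substituent locant set {2,2} is lower than {3,3} at the first point of difference.
This places two iodo groups at C-2.
Putting it together: 2,2-diiodobutane.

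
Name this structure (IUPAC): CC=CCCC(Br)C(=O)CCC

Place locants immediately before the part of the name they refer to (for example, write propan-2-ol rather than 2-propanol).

5-bromodec-8-en-4-one

The longest chain bearing the carbonyl and the multiple bond is 10 carbons long (decane).
The highest-priority functional group is a ketone (C=O on an internal carbon), so the name ends in -one.
The chain contains a C=C double bond, so the unsaturation ending is -ene.
The numbering direction is chosen so that numbering from this end puts the carbonyl group at C-4 rather than C-7.
With this numbering: the carbonyl at C-4; the double bond between C-8 and C-9; a bromo group at C-5.
Assembling the pieces gives 5-bromodec-8-en-4-one.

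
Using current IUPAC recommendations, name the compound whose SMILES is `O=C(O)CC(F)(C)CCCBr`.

Counting along the main chain through the –COOH group gives 6 carbons: the parent is hexane.
The principal characteristic group is a carboxylic acid (terminal –COOH), named with the suffix -oic acid.
The numbering direction is chosen so that the carboxylic acid carbon is C-1 by definition.
With this numbering: a bromo group at C-6; a fluoro group at C-3; a methyl group at C-3.
Prefixes are listed alphabetically: bromo, fluoro, methyl.
Putting it together: 6-bromo-3-fluoro-3-methylhexanoic acid.

6-bromo-3-fluoro-3-methylhexanoic acid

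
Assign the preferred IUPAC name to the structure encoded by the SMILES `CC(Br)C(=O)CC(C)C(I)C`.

2-bromo-6-iodo-5-methylheptan-3-one

The longest carbon chain that includes the carbonyl has 7 carbons, so the parent hydride is heptane.
The highest-priority functional group is a ketone (C=O on an internal carbon), so the name ends in -one.
The numbering direction is chosen so that numbering from this end puts the carbonyl group at C-3 rather than C-5.
That gives the carbonyl at C-3; a bromo group at C-2; an iodo group at C-6; a methyl group at C-5.
The substituents are ordered alphabetically, ignoring any di-/tri- multipliers.
The name is 2-bromo-6-iodo-5-methylheptan-3-one.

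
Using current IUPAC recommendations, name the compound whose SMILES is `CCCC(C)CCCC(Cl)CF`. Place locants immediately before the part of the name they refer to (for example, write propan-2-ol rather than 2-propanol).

The longest continuous carbon chain has 9 atoms, so the parent hydride is nonane.
Choose the numbering such that the substituent locant set {1,2,6} is lower than {4,8,9} at the first point of difference.
That gives a chloro group at C-2; a fluoro group at C-1; a methyl group at C-6.
Prefixes are listed alphabetically: chloro, fluoro, methyl.
Assembling the pieces gives 2-chloro-1-fluoro-6-methylnonane.

2-chloro-1-fluoro-6-methylnonane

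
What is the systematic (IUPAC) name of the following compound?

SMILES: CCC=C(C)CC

3-methylhex-3-ene

The longest carbon chain that includes the multiple bond has 6 carbons, so the parent hydride is hexane.
The chain contains a C=C double bond, so the unsaturation ending is -ene.
The numbering direction is chosen so that the substituent locant set {3} is lower than {4} at the first point of difference.
That gives the double bond between C-3 and C-4; a methyl group at C-3.
Putting it together: 3-methylhex-3-ene.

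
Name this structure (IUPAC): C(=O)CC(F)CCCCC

3-fluorooctanal

The longest chain bearing the –CHO group is 8 carbons long (octane).
The highest-priority functional group is an aldehyde (terminal –CHO), so the name ends in -al.
The numbering direction is chosen so that the aldehyde carbon is C-1 by definition.
With this numbering: a fluoro group at C-3.
The name is 3-fluorooctanal.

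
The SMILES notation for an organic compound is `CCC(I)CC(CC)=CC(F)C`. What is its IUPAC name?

The longest carbon chain that includes the multiple bond has 8 carbons, so the parent hydride is octane.
The chain contains a C=C double bond, so the unsaturation ending is -ene.
The numbering direction is chosen so that numbering from this end puts the double bond at C-3 rather than C-5.
That gives the double bond between C-3 and C-4; an ethyl group at C-4; a fluoro group at C-2; an iodo group at C-6.
Prefixes are listed alphabetically: ethyl, fluoro, iodo.
Putting it together: 4-ethyl-2-fluoro-6-iodooct-3-ene.

4-ethyl-2-fluoro-6-iodooct-3-ene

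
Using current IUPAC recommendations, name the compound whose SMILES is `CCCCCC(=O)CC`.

octan-3-one

The longest carbon chain that includes the carbonyl has 8 carbons, so the parent hydride is octane.
A ketone (C=O on an internal carbon) is the principal characteristic group, giving the suffix -one.
Choose the numbering such that numbering from this end puts the carbonyl group at C-3 rather than C-6.
This places the carbonyl at C-3.
Putting it together: octan-3-one.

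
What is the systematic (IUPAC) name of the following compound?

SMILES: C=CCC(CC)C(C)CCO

The longest carbon chain that includes the –OH group and the multiple bond has 7 carbons, so the parent hydride is heptane.
An alcohol (–OH) is the principal characteristic group, giving the suffix -ol.
The chain contains a C=C double bond, so the unsaturation ending is -ene.
The numbering direction is chosen so that numbering from this end puts the hydroxyl group at C-1 rather than C-7.
This places the hydroxyl at C-1; the double bond between C-6 and C-7; an ethyl group at C-4; a methyl group at C-3.
Prefixes are listed alphabetically: ethyl, methyl.
Assembling the pieces gives 4-ethyl-3-methylhept-6-en-1-ol.

4-ethyl-3-methylhept-6-en-1-ol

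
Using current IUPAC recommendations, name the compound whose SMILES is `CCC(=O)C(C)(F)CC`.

The longest carbon chain that includes the carbonyl has 6 carbons, so the parent hydride is hexane.
The highest-priority functional group is a ketone (C=O on an internal carbon), so the name ends in -one.
Number the chain so that numbering from this end puts the carbonyl group at C-3 rather than C-4.
This places the carbonyl at C-3; a fluoro group at C-4; a methyl group at C-4.
The substituents are ordered alphabetically, ignoring any di-/tri- multipliers.
Assembling the pieces gives 4-fluoro-4-methylhexan-3-one.

4-fluoro-4-methylhexan-3-one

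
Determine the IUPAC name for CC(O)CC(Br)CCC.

The longest carbon chain that includes the –OH group has 7 carbons, so the parent hydride is heptane.
An alcohol (–OH) is the principal characteristic group, giving the suffix -ol.
The numbering direction is chosen so that numbering from this end puts the hydroxyl group at C-2 rather than C-6.
That gives the hydroxyl at C-2; a bromo group at C-4.
Assembling the pieces gives 4-bromoheptan-2-ol.

4-bromoheptan-2-ol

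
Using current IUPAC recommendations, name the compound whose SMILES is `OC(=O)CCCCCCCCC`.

The longest carbon chain that includes the –COOH group has 10 carbons, so the parent hydride is decane.
The principal characteristic group is a carboxylic acid (terminal –COOH), named with the suffix -oic acid.
Number the chain so that the carboxylic acid carbon is C-1 by definition.
Putting it together: decanoic acid.

decanoic acid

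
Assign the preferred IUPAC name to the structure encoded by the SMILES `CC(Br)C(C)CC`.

2-bromo-3-methylpentane

The longest continuous carbon chain has 5 atoms, so the parent hydride is pentane.
The numbering direction is chosen so that the substituent locant set {2,3} is lower than {3,4} at the first point of difference.
That gives a bromo group at C-2; a methyl group at C-3.
Substituent prefixes are cited in alphabetical order (multiplying prefixes like di-/tri- are ignored for ordering).
Putting it together: 2-bromo-3-methylpentane.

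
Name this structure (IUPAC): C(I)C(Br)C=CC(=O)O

4-bromo-5-iodopent-2-enoic acid

The longest carbon chain that includes the –COOH group and the multiple bond has 5 carbons, so the parent hydride is pentane.
The highest-priority functional group is a carboxylic acid (terminal –COOH), so the name ends in -oic acid.
A C=C double bond in the chain gives the infix -ene-.
Number the chain so that the carboxylic acid carbon is C-1 by definition.
This places the double bond between C-2 and C-3; a bromo group at C-4; an iodo group at C-5.
Prefixes are listed alphabetically: bromo, iodo.
The name is 4-bromo-5-iodopent-2-enoic acid.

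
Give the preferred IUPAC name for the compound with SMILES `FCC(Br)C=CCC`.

Counting along the main chain through the multiple bond gives 6 carbons: the parent is hexane.
The chain contains a C=C double bond, so the unsaturation ending is -ene.
Choose the numbering such that the substituent locant set {1,2} is lower than {5,6} at the first point of difference.
That gives the double bond between C-3 and C-4; a bromo group at C-2; a fluoro group at C-1.
Prefixes are listed alphabetically: bromo, fluoro.
Putting it together: 2-bromo-1-fluorohex-3-ene.

2-bromo-1-fluorohex-3-ene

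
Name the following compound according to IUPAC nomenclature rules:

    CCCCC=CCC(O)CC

The longest carbon chain that includes the –OH group and the multiple bond has 10 carbons, so the parent hydride is decane.
An alcohol (–OH) is the principal characteristic group, giving the suffix -ol.
A C=C double bond in the chain gives the infix -ene-.
Number the chain so that numbering from this end puts the hydroxyl group at C-3 rather than C-8.
This places the hydroxyl at C-3; the double bond between C-5 and C-6.
The name is dec-5-en-3-ol.

dec-5-en-3-ol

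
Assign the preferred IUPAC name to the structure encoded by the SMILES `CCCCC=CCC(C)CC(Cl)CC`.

10-chloro-8-methyldodec-5-ene

The longest chain bearing the multiple bond is 12 carbons long (dodecane).
The chain contains a C=C double bond, so the unsaturation ending is -ene.
Choose the numbering such that numbering from this end puts the double bond at C-5 rather than C-7.
This places the double bond between C-5 and C-6; a chloro group at C-10; a methyl group at C-8.
Substituent prefixes are cited in alphabetical order (multiplying prefixes like di-/tri- are ignored for ordering).
Putting it together: 10-chloro-8-methyldodec-5-ene.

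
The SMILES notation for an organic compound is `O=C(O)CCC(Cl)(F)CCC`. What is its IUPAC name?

The longest chain bearing the –COOH group is 7 carbons long (heptane).
The principal characteristic group is a carboxylic acid (terminal –COOH), named with the suffix -oic acid.
Number the chain so that the carboxylic acid carbon is C-1 by definition.
With this numbering: a chloro group at C-4; a fluoro group at C-4.
The substituents are ordered alphabetically, ignoring any di-/tri- multipliers.
The name is 4-chloro-4-fluoroheptanoic acid.

4-chloro-4-fluoroheptanoic acid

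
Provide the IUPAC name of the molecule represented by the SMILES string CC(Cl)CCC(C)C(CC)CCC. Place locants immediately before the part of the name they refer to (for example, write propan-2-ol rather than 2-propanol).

2-chloro-6-ethyl-5-methylnonane

The parent chain contains 9 carbons (nonane).
Choose the numbering such that the substituent locant set {2,5,6} is lower than {4,5,8} at the first point of difference.
This places a chloro group at C-2; an ethyl group at C-6; a methyl group at C-5.
The substituents are ordered alphabetically, ignoring any di-/tri- multipliers.
The name is 2-chloro-6-ethyl-5-methylnonane.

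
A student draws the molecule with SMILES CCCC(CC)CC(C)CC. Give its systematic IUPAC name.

The longest carbon chain is 8 atoms: the parent is octane.
Choose the numbering such that the substituent locant set {3,5} is lower than {4,6} at the first point of difference.
This places an ethyl group at C-5; a methyl group at C-3.
The substituents are ordered alphabetically, ignoring any di-/tri- multipliers.
Assembling the pieces gives 5-ethyl-3-methyloctane.

5-ethyl-3-methyloctane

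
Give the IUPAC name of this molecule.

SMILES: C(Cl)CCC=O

4-chlorobutanal

Counting along the main chain through the –CHO group gives 4 carbons: the parent is butane.
An aldehyde (terminal –CHO) is the principal characteristic group, giving the suffix -al.
The numbering direction is chosen so that the aldehyde carbon is C-1 by definition.
This places a chloro group at C-4.
Putting it together: 4-chlorobutanal.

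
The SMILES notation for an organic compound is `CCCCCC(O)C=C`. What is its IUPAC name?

The longest carbon chain that includes the –OH group and the multiple bond has 8 carbons, so the parent hydride is octane.
The highest-priority functional group is an alcohol (–OH), so the name ends in -ol.
The chain contains a C=C double bond, so the unsaturation ending is -ene.
The numbering direction is chosen so that numbering from this end puts the hydroxyl group at C-3 rather than C-6.
With this numbering: the hydroxyl at C-3; the double bond between C-1 and C-2.
Assembling the pieces gives oct-1-en-3-ol.

oct-1-en-3-ol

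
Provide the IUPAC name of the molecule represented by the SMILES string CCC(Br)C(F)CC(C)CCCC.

The longest carbon chain is 10 atoms: the parent is decane.
Number the chain so that the substituent locant set {3,4,6} is lower than {5,7,8} at the first point of difference.
That gives a bromo group at C-3; a fluoro group at C-4; a methyl group at C-6.
Substituent prefixes are cited in alphabetical order (multiplying prefixes like di-/tri- are ignored for ordering).
Putting it together: 3-bromo-4-fluoro-6-methyldecane.

3-bromo-4-fluoro-6-methyldecane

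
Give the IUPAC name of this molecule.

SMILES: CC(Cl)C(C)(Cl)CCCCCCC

The longest continuous carbon chain has 10 atoms, so the parent hydride is decane.
The numbering direction is chosen so that the substituent locant set {2,3,3} is lower than {8,8,9} at the first point of difference.
This places chloro groups at C-2 and C-3; a methyl group at C-3.
The substituents are ordered alphabetically, ignoring any di-/tri- multipliers.
The name is 2,3-dichloro-3-methyldecane.

2,3-dichloro-3-methyldecane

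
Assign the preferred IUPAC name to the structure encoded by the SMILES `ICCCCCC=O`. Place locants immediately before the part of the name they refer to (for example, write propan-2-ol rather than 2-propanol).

Counting along the main chain through the –CHO group gives 6 carbons: the parent is hexane.
An aldehyde (terminal –CHO) is the principal characteristic group, giving the suffix -al.
Number the chain so that the aldehyde carbon is C-1 by definition.
That gives an iodo group at C-6.
Assembling the pieces gives 6-iodohexanal.

6-iodohexanal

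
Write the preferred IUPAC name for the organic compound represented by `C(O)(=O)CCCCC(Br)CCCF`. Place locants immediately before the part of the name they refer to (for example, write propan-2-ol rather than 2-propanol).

The longest chain bearing the –COOH group is 9 carbons long (nonane).
The highest-priority functional group is a carboxylic acid (terminal –COOH), so the name ends in -oic acid.
The numbering direction is chosen so that the carboxylic acid carbon is C-1 by definition.
This places a bromo group at C-6; a fluoro group at C-9.
The substituents are ordered alphabetically, ignoring any di-/tri- multipliers.
Assembling the pieces gives 6-bromo-9-fluorononanoic acid.

6-bromo-9-fluorononanoic acid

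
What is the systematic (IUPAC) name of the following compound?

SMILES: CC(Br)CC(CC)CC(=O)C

The longest carbon chain that includes the carbonyl has 7 carbons, so the parent hydride is heptane.
A ketone (C=O on an internal carbon) is the principal characteristic group, giving the suffix -one.
Number the chain so that numbering from this end puts the carbonyl group at C-2 rather than C-6.
This places the carbonyl at C-2; a bromo group at C-6; an ethyl group at C-4.
The substituents are ordered alphabetically, ignoring any di-/tri- multipliers.
Assembling the pieces gives 6-bromo-4-ethylheptan-2-one.

6-bromo-4-ethylheptan-2-one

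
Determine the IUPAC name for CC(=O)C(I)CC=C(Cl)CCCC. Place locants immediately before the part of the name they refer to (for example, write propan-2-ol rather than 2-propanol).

6-chloro-3-iododec-5-en-2-one

The longest carbon chain that includes the carbonyl and the multiple bond has 10 carbons, so the parent hydride is decane.
The principal characteristic group is a ketone (C=O on an internal carbon), named with the suffix -one.
There is one C=C double bond, indicated by the ending -ene.
The numbering direction is chosen so that numbering from this end puts the carbonyl group at C-2 rather than C-9.
This places the carbonyl at C-2; the double bond between C-5 and C-6; a chloro group at C-6; an iodo group at C-3.
Substituent prefixes are cited in alphabetical order (multiplying prefixes like di-/tri- are ignored for ordering).
Assembling the pieces gives 6-chloro-3-iododec-5-en-2-one.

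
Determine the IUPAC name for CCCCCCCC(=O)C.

nonan-2-one

The longest chain bearing the carbonyl is 9 carbons long (nonane).
A ketone (C=O on an internal carbon) is the principal characteristic group, giving the suffix -one.
The numbering direction is chosen so that numbering from this end puts the carbonyl group at C-2 rather than C-8.
This places the carbonyl at C-2.
The name is nonan-2-one.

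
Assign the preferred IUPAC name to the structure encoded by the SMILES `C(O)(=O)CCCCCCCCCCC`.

dodecanoic acid

The longest chain bearing the –COOH group is 12 carbons long (dodecane).
The highest-priority functional group is a carboxylic acid (terminal –COOH), so the name ends in -oic acid.
The numbering direction is chosen so that the carboxylic acid carbon is C-1 by definition.
Putting it together: dodecanoic acid.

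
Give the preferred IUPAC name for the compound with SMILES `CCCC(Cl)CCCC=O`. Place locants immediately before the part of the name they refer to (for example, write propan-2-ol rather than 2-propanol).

5-chlorooctanal

The longest carbon chain that includes the –CHO group has 8 carbons, so the parent hydride is octane.
The principal characteristic group is an aldehyde (terminal –CHO), named with the suffix -al.
Number the chain so that the aldehyde carbon is C-1 by definition.
With this numbering: a chloro group at C-5.
Assembling the pieces gives 5-chlorooctanal.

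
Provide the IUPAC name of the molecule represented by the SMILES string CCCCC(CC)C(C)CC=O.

The longest carbon chain that includes the –CHO group has 8 carbons, so the parent hydride is octane.
The highest-priority functional group is an aldehyde (terminal –CHO), so the name ends in -al.
Number the chain so that the aldehyde carbon is C-1 by definition.
This places an ethyl group at C-4; a methyl group at C-3.
Substituent prefixes are cited in alphabetical order (multiplying prefixes like di-/tri- are ignored for ordering).
Putting it together: 4-ethyl-3-methyloctanal.

4-ethyl-3-methyloctanal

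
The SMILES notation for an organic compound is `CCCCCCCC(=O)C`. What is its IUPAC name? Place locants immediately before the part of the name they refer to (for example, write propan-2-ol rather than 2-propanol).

nonan-2-one

The longest chain bearing the carbonyl is 9 carbons long (nonane).
The principal characteristic group is a ketone (C=O on an internal carbon), named with the suffix -one.
Choose the numbering such that numbering from this end puts the carbonyl group at C-2 rather than C-8.
This places the carbonyl at C-2.
Putting it together: nonan-2-one.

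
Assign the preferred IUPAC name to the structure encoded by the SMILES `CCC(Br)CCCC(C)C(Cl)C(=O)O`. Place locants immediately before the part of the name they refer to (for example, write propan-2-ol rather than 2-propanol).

Counting along the main chain through the –COOH group gives 9 carbons: the parent is nonane.
A carboxylic acid (terminal –COOH) is the principal characteristic group, giving the suffix -oic acid.
Choose the numbering such that the carboxylic acid carbon is C-1 by definition.
That gives a bromo group at C-7; a chloro group at C-2; a methyl group at C-3.
Prefixes are listed alphabetically: bromo, chloro, methyl.
Assembling the pieces gives 7-bromo-2-chloro-3-methylnonanoic acid.

7-bromo-2-chloro-3-methylnonanoic acid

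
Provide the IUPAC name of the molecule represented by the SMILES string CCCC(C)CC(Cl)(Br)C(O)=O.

The longest carbon chain that includes the –COOH group has 7 carbons, so the parent hydride is heptane.
The principal characteristic group is a carboxylic acid (terminal –COOH), named with the suffix -oic acid.
Choose the numbering such that the carboxylic acid carbon is C-1 by definition.
That gives a bromo group at C-2; a chloro group at C-2; a methyl group at C-4.
The substituents are ordered alphabetically, ignoring any di-/tri- multipliers.
The name is 2-bromo-2-chloro-4-methylheptanoic acid.

2-bromo-2-chloro-4-methylheptanoic acid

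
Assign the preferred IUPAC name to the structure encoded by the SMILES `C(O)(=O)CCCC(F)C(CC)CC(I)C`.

The longest carbon chain that includes the –COOH group has 9 carbons, so the parent hydride is nonane.
The principal characteristic group is a carboxylic acid (terminal –COOH), named with the suffix -oic acid.
Choose the numbering such that the carboxylic acid carbon is C-1 by definition.
That gives an ethyl group at C-6; a fluoro group at C-5; an iodo group at C-8.
Prefixes are listed alphabetically: ethyl, fluoro, iodo.
The name is 6-ethyl-5-fluoro-8-iodononanoic acid.

6-ethyl-5-fluoro-8-iodononanoic acid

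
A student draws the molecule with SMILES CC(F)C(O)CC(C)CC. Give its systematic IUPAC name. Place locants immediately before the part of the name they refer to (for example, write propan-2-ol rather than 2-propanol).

The longest carbon chain that includes the –OH group has 7 carbons, so the parent hydride is heptane.
The principal characteristic group is an alcohol (–OH), named with the suffix -ol.
Number the chain so that numbering from this end puts the hydroxyl group at C-3 rather than C-5.
That gives the hydroxyl at C-3; a fluoro group at C-2; a methyl group at C-5.
The substituents are ordered alphabetically, ignoring any di-/tri- multipliers.
Assembling the pieces gives 2-fluoro-5-methylheptan-3-ol.

2-fluoro-5-methylheptan-3-ol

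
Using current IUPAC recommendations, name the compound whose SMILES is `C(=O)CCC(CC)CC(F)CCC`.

4-ethyl-6-fluorononanal

The longest carbon chain that includes the –CHO group has 9 carbons, so the parent hydride is nonane.
An aldehyde (terminal –CHO) is the principal characteristic group, giving the suffix -al.
Number the chain so that the aldehyde carbon is C-1 by definition.
That gives an ethyl group at C-4; a fluoro group at C-6.
Prefixes are listed alphabetically: ethyl, fluoro.
The name is 4-ethyl-6-fluorononanal.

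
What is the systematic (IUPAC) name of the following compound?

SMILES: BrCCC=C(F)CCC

Counting along the main chain through the multiple bond gives 7 carbons: the parent is heptane.
There is one C=C double bond, indicated by the ending -ene.
Choose the numbering such that numbering from this end puts the double bond at C-3 rather than C-4.
With this numbering: the double bond between C-3 and C-4; a bromo group at C-1; a fluoro group at C-4.
The substituents are ordered alphabetically, ignoring any di-/tri- multipliers.
Assembling the pieces gives 1-bromo-4-fluorohept-3-ene.

1-bromo-4-fluorohept-3-ene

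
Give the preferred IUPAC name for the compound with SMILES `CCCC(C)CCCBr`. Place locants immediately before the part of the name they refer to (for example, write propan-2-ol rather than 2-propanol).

The longest continuous carbon chain has 7 atoms, so the parent hydride is heptane.
Choose the numbering such that the substituent locant set {1,4} is lower than {4,7} at the first point of difference.
This places a bromo group at C-1; a methyl group at C-4.
Prefixes are listed alphabetically: bromo, methyl.
Putting it together: 1-bromo-4-methylheptane.

1-bromo-4-methylheptane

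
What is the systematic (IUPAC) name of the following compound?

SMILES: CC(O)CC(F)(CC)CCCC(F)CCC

The longest carbon chain that includes the –OH group has 11 carbons, so the parent hydride is undecane.
The highest-priority functional group is an alcohol (–OH), so the name ends in -ol.
The numbering direction is chosen so that numbering from this end puts the hydroxyl group at C-2 rather than C-10.
This places the hydroxyl at C-2; an ethyl group at C-4; fluoro groups at C-4 and C-8.
Prefixes are listed alphabetically: ethyl, fluoro.
Assembling the pieces gives 4-ethyl-4,8-difluoroundecan-2-ol.

4-ethyl-4,8-difluoroundecan-2-ol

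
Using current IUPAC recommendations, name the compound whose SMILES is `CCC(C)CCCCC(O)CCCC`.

Counting along the main chain through the –OH group gives 12 carbons: the parent is dodecane.
The principal characteristic group is an alcohol (–OH), named with the suffix -ol.
The numbering direction is chosen so that numbering from this end puts the hydroxyl group at C-5 rather than C-8.
With this numbering: the hydroxyl at C-5; a methyl group at C-10.
Putting it together: 10-methyldodecan-5-ol.

10-methyldodecan-5-ol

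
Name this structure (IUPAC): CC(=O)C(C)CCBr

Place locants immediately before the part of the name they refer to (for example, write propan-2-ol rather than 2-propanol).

Counting along the main chain through the carbonyl gives 5 carbons: the parent is pentane.
The highest-priority functional group is a ketone (C=O on an internal carbon), so the name ends in -one.
Choose the numbering such that numbering from this end puts the carbonyl group at C-2 rather than C-4.
This places the carbonyl at C-2; a bromo group at C-5; a methyl group at C-3.
Substituent prefixes are cited in alphabetical order (multiplying prefixes like di-/tri- are ignored for ordering).
The name is 5-bromo-3-methylpentan-2-one.

5-bromo-3-methylpentan-2-one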